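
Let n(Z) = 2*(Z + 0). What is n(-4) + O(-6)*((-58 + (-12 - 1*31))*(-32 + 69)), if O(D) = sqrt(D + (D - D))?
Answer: -8 - 3737*I*sqrt(6) ≈ -8.0 - 9153.8*I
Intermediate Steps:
n(Z) = 2*Z
O(D) = sqrt(D) (O(D) = sqrt(D + 0) = sqrt(D))
n(-4) + O(-6)*((-58 + (-12 - 1*31))*(-32 + 69)) = 2*(-4) + sqrt(-6)*((-58 + (-12 - 1*31))*(-32 + 69)) = -8 + (I*sqrt(6))*((-58 + (-12 - 31))*37) = -8 + (I*sqrt(6))*((-58 - 43)*37) = -8 + (I*sqrt(6))*(-101*37) = -8 + (I*sqrt(6))*(-3737) = -8 - 3737*I*sqrt(6)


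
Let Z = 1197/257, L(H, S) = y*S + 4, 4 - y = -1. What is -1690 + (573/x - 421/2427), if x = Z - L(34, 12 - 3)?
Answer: -47104375643/27658092 ≈ -1703.1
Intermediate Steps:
y = 5 (y = 4 - 1*(-1) = 4 + 1 = 5)
L(H, S) = 4 + 5*S (L(H, S) = 5*S + 4 = 4 + 5*S)
Z = 1197/257 (Z = 1197*(1/257) = 1197/257 ≈ 4.6576)
x = -11396/257 (x = 1197/257 - (4 + 5*(12 - 3)) = 1197/257 - (4 + 5*9) = 1197/257 - (4 + 45) = 1197/257 - 1*49 = 1197/257 - 49 = -11396/257 ≈ -44.342)
-1690 + (573/x - 421/2427) = -1690 + (573/(-11396/257) - 421/2427) = -1690 + (573*(-257/11396) - 421*1/2427) = -1690 + (-147261/11396 - 421/2427) = -1690 - 362200163/27658092 = -47104375643/27658092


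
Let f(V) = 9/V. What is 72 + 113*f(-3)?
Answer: -267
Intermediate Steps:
72 + 113*f(-3) = 72 + 113*(9/(-3)) = 72 + 113*(9*(-⅓)) = 72 + 113*(-3) = 72 - 339 = -267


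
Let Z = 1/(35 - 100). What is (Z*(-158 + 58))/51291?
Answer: 20/666783 ≈ 2.9995e-5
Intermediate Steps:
Z = -1/65 (Z = 1/(-65) = -1/65 ≈ -0.015385)
(Z*(-158 + 58))/51291 = -(-158 + 58)/65/51291 = -1/65*(-100)*(1/51291) = (20/13)*(1/51291) = 20/666783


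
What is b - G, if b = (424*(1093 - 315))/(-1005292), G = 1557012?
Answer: -391313009344/251323 ≈ -1.5570e+6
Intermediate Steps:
b = -82468/251323 (b = (424*778)*(-1/1005292) = 329872*(-1/1005292) = -82468/251323 ≈ -0.32814)
b - G = -82468/251323 - 1*1557012 = -82468/251323 - 1557012 = -391313009344/251323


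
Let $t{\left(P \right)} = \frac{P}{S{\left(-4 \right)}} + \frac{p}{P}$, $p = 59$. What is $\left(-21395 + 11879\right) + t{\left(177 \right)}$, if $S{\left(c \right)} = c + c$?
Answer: $- \frac{228907}{24} \approx -9537.8$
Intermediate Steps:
$S{\left(c \right)} = 2 c$
$t{\left(P \right)} = \frac{59}{P} - \frac{P}{8}$ ($t{\left(P \right)} = \frac{P}{2 \left(-4\right)} + \frac{59}{P} = \frac{P}{-8} + \frac{59}{P} = P \left(- \frac{1}{8}\right) + \frac{59}{P} = - \frac{P}{8} + \frac{59}{P} = \frac{59}{P} - \frac{P}{8}$)
$\left(-21395 + 11879\right) + t{\left(177 \right)} = \left(-21395 + 11879\right) + \left(\frac{59}{177} - \frac{177}{8}\right) = -9516 + \left(59 \cdot \frac{1}{177} - \frac{177}{8}\right) = -9516 + \left(\frac{1}{3} - \frac{177}{8}\right) = -9516 - \frac{523}{24} = - \frac{228907}{24}$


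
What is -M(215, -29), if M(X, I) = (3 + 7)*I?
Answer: 290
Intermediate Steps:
M(X, I) = 10*I
-M(215, -29) = -10*(-29) = -1*(-290) = 290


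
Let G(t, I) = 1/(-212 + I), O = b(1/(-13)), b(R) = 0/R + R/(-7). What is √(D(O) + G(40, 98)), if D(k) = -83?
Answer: I*√1078782/114 ≈ 9.1109*I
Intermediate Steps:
b(R) = -R/7 (b(R) = 0 + R*(-⅐) = 0 - R/7 = -R/7)
O = 1/91 (O = -⅐/(-13) = -⅐*(-1/13) = 1/91 ≈ 0.010989)
√(D(O) + G(40, 98)) = √(-83 + 1/(-212 + 98)) = √(-83 + 1/(-114)) = √(-83 - 1/114) = √(-9463/114) = I*√1078782/114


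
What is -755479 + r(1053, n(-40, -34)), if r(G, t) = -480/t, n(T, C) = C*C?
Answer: -218333551/289 ≈ -7.5548e+5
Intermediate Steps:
n(T, C) = C²
-755479 + r(1053, n(-40, -34)) = -755479 - 480/((-34)²) = -755479 - 480/1156 = -755479 - 480*1/1156 = -755479 - 120/289 = -218333551/289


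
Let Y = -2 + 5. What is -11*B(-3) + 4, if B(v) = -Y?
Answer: 37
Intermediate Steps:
Y = 3
B(v) = -3 (B(v) = -1*3 = -3)
-11*B(-3) + 4 = -11*(-3) + 4 = 33 + 4 = 37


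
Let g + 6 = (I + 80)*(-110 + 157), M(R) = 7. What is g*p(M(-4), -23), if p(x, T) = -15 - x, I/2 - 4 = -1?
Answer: -88792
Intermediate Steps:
I = 6 (I = 8 + 2*(-1) = 8 - 2 = 6)
g = 4036 (g = -6 + (6 + 80)*(-110 + 157) = -6 + 86*47 = -6 + 4042 = 4036)
g*p(M(-4), -23) = 4036*(-15 - 1*7) = 4036*(-15 - 7) = 4036*(-22) = -88792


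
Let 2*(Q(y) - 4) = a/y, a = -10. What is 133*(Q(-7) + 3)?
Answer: 1026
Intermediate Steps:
Q(y) = 4 - 5/y (Q(y) = 4 + (-10/y)/2 = 4 - 5/y)
133*(Q(-7) + 3) = 133*((4 - 5/(-7)) + 3) = 133*((4 - 5*(-⅐)) + 3) = 133*((4 + 5/7) + 3) = 133*(33/7 + 3) = 133*(54/7) = 1026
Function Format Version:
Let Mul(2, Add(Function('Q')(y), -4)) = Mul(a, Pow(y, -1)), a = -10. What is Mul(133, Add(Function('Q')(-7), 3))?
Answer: 1026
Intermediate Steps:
Function('Q')(y) = Add(4, Mul(-5, Pow(y, -1))) (Function('Q')(y) = Add(4, Mul(Rational(1, 2), Mul(-10, Pow(y, -1)))) = Add(4, Mul(-5, Pow(y, -1))))
Mul(133, Add(Function('Q')(-7), 3)) = Mul(133, Add(Add(4, Mul(-5, Pow(-7, -1))), 3)) = Mul(133, Add(Add(4, Mul(-5, Rational(-1, 7))), 3)) = Mul(133, Add(Add(4, Rational(5, 7)), 3)) = Mul(133, Add(Rational(33, 7), 3)) = Mul(133, Rational(54, 7)) = 1026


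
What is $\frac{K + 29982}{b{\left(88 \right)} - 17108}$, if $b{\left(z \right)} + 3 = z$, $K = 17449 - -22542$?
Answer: $- \frac{69973}{17023} \approx -4.1105$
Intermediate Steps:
$K = 39991$ ($K = 17449 + 22542 = 39991$)
$b{\left(z \right)} = -3 + z$
$\frac{K + 29982}{b{\left(88 \right)} - 17108} = \frac{39991 + 29982}{\left(-3 + 88\right) - 17108} = \frac{69973}{85 - 17108} = \frac{69973}{-17023} = 69973 \left(- \frac{1}{17023}\right) = - \frac{69973}{17023}$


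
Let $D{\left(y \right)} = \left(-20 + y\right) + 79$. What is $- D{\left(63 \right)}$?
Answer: $-122$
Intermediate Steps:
$D{\left(y \right)} = 59 + y$
$- D{\left(63 \right)} = - (59 + 63) = \left(-1\right) 122 = -122$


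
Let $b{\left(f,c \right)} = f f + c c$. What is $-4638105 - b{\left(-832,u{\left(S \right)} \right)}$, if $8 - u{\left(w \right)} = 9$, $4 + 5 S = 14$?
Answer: $-5330330$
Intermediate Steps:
$S = 2$ ($S = - \frac{4}{5} + \frac{1}{5} \cdot 14 = - \frac{4}{5} + \frac{14}{5} = 2$)
$u{\left(w \right)} = -1$ ($u{\left(w \right)} = 8 - 9 = -1$)
$b{\left(f,c \right)} = c^{2} + f^{2}$ ($b{\left(f,c \right)} = f^{2} + c^{2} = c^{2} + f^{2}$)
$-4638105 - b{\left(-832,u{\left(S \right)} \right)} = -4638105 - \left(\left(-1\right)^{2} + \left(-832\right)^{2}\right) = -4638105 - \left(1 + 692224\right) = -4638105 - 692225 = -5330330$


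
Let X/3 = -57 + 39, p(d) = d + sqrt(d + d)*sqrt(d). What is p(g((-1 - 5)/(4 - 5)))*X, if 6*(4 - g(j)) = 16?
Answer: -72 - 72*sqrt(2) ≈ -173.82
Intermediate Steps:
g(j) = 4/3 (g(j) = 4 - 1/6*16 = 4 - 8/3 = 4/3)
p(d) = d + d*sqrt(2) (p(d) = d + sqrt(2*d)*sqrt(d) = d + (sqrt(2)*sqrt(d))*sqrt(d) = d + d*sqrt(2))
X = -54 (X = 3*(-57 + 39) = 3*(-18) = -54)
p(g((-1 - 5)/(4 - 5)))*X = (4*(1 + sqrt(2))/3)*(-54) = (4/3 + 4*sqrt(2)/3)*(-54) = -72 - 72*sqrt(2)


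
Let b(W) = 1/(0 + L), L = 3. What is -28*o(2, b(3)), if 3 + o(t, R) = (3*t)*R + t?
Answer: -28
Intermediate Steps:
b(W) = 1/3 (b(W) = 1/(0 + 3) = 1/3)
o(t, R) = -3 + t + 3*R*t (o(t, R) = -3 + ((3*t)*R + t) = -3 + (3*R*t + t) = -3 + (t + 3*R*t) = -3 + t + 3*R*t)
-28*o(2, b(3)) = -28*(-3 + 2 + 3*(1/3)*2) = -28*(-3 + 2 + 2) = -28*1 = -28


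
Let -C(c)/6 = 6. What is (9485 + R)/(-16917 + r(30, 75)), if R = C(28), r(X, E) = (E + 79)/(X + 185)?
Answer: -2031535/3637001 ≈ -0.55857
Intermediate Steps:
r(X, E) = (79 + E)/(185 + X)
C(c) = -36 (C(c) = -6*6 = -36)
R = -36
(9485 + R)/(-16917 + r(30, 75)) = (9485 - 36)/(-16917 + (79 + 75)/(185 + 30)) = 9449/(-16917 + 154/215) = 9449/(-3637001/215) = 9449*(-215/3637001) = -2031535/3637001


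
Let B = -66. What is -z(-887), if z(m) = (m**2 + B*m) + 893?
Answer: -846204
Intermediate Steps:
z(m) = 893 + m**2 - 66*m (z(m) = (m**2 - 66*m) + 893 = 893 + m**2 - 66*m)
-z(-887) = -(893 + (-887)**2 - 66*(-887)) = -(893 + 786769 + 58542) = -1*846204 = -846204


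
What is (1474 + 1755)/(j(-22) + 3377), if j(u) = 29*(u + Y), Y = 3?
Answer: 3229/2826 ≈ 1.1426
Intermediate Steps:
j(u) = 87 + 29*u (j(u) = 29*(u + 3) = 29*(3 + u) = 87 + 29*u)
(1474 + 1755)/(j(-22) + 3377) = (1474 + 1755)/((87 + 29*(-22)) + 3377) = 3229/((87 - 638) + 3377) = 3229/(-551 + 3377) = 3229/2826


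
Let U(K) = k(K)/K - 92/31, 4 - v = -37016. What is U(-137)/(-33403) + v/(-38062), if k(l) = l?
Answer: -19165814539/19706467283 ≈ -0.97256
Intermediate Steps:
v = 37020 (v = 4 - 1*(-37016) = 4 + 37016 = 37020)
U(K) = -61/31 (U(K) = K/K - 92/31 = 1 - 92*1/31 = 1 - 92/31 = -61/31)
U(-137)/(-33403) + v/(-38062) = -61/31/(-33403) + 37020/(-38062) = -61/31*(-1/33403) + 37020*(-1/38062) = 61/1035493 - 18510/19031 = -19165814539/19706467283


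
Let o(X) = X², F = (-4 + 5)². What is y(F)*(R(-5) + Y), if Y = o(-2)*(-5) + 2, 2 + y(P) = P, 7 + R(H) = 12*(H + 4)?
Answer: 37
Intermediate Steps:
R(H) = 41 + 12*H (R(H) = -7 + 12*(H + 4) = -7 + 12*(4 + H) = -7 + (48 + 12*H) = 41 + 12*H)
F = 1 (F = 1² = 1)
y(P) = -2 + P
Y = -18 (Y = (-2)²*(-5) + 2 = 4*(-5) + 2 = -20 + 2 = -18)
y(F)*(R(-5) + Y) = (-2 + 1)*((41 + 12*(-5)) - 18) = -((41 - 60) - 18) = -(-19 - 18) = -1*(-37) = 37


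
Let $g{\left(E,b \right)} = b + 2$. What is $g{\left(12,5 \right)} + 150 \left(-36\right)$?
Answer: $-5393$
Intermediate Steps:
$g{\left(E,b \right)} = 2 + b$
$g{\left(12,5 \right)} + 150 \left(-36\right) = \left(2 + 5\right) + 150 \left(-36\right) = 7 - 5400 = -5393$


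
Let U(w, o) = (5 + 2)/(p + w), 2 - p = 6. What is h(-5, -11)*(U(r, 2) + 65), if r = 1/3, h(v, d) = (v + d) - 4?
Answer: -13880/11 ≈ -1261.8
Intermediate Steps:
p = -4 (p = 2 - 1*6 = 2 - 6 = -4)
h(v, d) = -4 + d + v (h(v, d) = (d + v) - 4 = -4 + d + v)
r = ⅓ ≈ 0.33333
U(w, o) = 7/(-4 + w) (U(w, o) = (5 + 2)/(-4 + w) = 7/(-4 + w))
h(-5, -11)*(U(r, 2) + 65) = (-4 - 11 - 5)*(7/(-4 + ⅓) + 65) = -20*(7/(-11/3) + 65) = -20*(7*(-3/11) + 65) = -20*(-21/11 + 65) = -20*694/11 = -13880/11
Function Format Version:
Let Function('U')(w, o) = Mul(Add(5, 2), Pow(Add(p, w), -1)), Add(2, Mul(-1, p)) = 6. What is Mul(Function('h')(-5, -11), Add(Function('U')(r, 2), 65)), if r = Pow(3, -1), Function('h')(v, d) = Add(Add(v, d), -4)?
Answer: Rational(-13880, 11) ≈ -1261.8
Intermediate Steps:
p = -4 (p = Add(2, Mul(-1, 6)) = Add(2, -6) = -4)
Function('h')(v, d) = Add(-4, d, v) (Function('h')(v, d) = Add(Add(d, v), -4) = Add(-4, d, v))
r = Rational(1, 3) ≈ 0.33333
Function('U')(w, o) = Mul(7, Pow(Add(-4, w), -1)) (Function('U')(w, o) = Mul(Add(5, 2), Pow(Add(-4, w), -1)) = Mul(7, Pow(Add(-4, w), -1)))
Mul(Function('h')(-5, -11), Add(Function('U')(r, 2), 65)) = Mul(Add(-4, -11, -5), Add(Mul(7, Pow(Add(-4, Rational(1, 3)), -1)), 65)) = Mul(-20, Add(Mul(7, Pow(Rational(-11, 3), -1)), 65)) = Mul(-20, Add(Mul(7, Rational(-3, 11)), 65)) = Mul(-20, Add(Rational(-21, 11), 65)) = Mul(-20, Rational(694, 11)) = Rational(-13880, 11)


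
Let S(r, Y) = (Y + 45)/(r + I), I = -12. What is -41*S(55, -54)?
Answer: 369/43 ≈ 8.5814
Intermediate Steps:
S(r, Y) = (45 + Y)/(-12 + r) (S(r, Y) = (Y + 45)/(r - 12) = (45 + Y)/(-12 + r))
-41*S(55, -54) = -41*(45 - 54)/(-12 + 55) = -41*(-9)/43 = -41*(-9/43) = 369/43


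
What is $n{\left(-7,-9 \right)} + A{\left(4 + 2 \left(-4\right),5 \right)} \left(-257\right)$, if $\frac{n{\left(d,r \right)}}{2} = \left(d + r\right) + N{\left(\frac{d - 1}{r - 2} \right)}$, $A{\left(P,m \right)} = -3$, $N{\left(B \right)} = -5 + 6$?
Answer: $741$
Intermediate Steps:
$N{\left(B \right)} = 1$
$n{\left(d,r \right)} = 2 + 2 d + 2 r$ ($n{\left(d,r \right)} = 2 \left(\left(d + r\right) + 1\right) = 2 \left(1 + d + r\right) = 2 + 2 d + 2 r$)
$n{\left(-7,-9 \right)} + A{\left(4 + 2 \left(-4\right),5 \right)} \left(-257\right) = \left(2 + 2 \left(-7\right) + 2 \left(-9\right)\right) - -771 = \left(2 - 14 - 18\right) + 771 = -30 + 771 = 741$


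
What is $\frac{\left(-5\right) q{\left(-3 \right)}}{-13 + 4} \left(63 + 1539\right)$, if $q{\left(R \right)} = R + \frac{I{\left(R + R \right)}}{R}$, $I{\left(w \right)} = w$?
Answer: $-890$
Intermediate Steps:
$q{\left(R \right)} = 2 + R$ ($q{\left(R \right)} = R + \frac{R + R}{R} = R + \frac{2 R}{R} = R + 2 = 2 + R$)
$\frac{\left(-5\right) q{\left(-3 \right)}}{-13 + 4} \left(63 + 1539\right) = \frac{\left(-5\right) \left(2 - 3\right)}{-13 + 4} \left(63 + 1539\right) = \frac{\left(-5\right) \left(-1\right)}{-9} \cdot 1602 = 5 \left(- \frac{1}{9}\right) 1602 = \left(- \frac{5}{9}\right) 1602 = -890$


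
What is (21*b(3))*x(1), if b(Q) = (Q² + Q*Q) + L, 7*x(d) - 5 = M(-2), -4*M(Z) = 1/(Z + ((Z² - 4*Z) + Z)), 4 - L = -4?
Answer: 6201/16 ≈ 387.56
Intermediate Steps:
L = 8 (L = 4 - 1*(-4) = 4 + 4 = 8)
M(Z) = -1/(4*(Z² - 2*Z)) (M(Z) = -1/(4*(Z + ((Z² - 4*Z) + Z))) = -1/(4*(Z + (Z² - 3*Z))) = -1/(4*(Z² - 2*Z)))
x(d) = 159/224 (x(d) = 5/7 + (-¼/(-2*(-2 - 2)))/7 = 5/7 + (-¼*(-½)/(-4))/7 = 5/7 + (-¼*(-½)*(-¼))/7 = 5/7 + (⅐)*(-1/32) = 5/7 - 1/224 = 159/224)
b(Q) = 8 + 2*Q² (b(Q) = (Q² + Q*Q) + 8 = (Q² + Q²) + 8 = 2*Q² + 8 = 8 + 2*Q²)
(21*b(3))*x(1) = (21*(8 + 2*3²))*(159/224) = (21*(8 + 2*9))*(159/224) = (21*(8 + 18))*(159/224) = (21*26)*(159/224) = 546*(159/224) = 6201/16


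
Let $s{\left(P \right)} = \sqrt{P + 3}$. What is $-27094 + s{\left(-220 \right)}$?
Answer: $-27094 + i \sqrt{217} \approx -27094.0 + 14.731 i$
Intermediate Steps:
$s{\left(P \right)} = \sqrt{3 + P}$
$-27094 + s{\left(-220 \right)} = -27094 + \sqrt{3 - 220} = -27094 + \sqrt{-217} = -27094 + i \sqrt{217}$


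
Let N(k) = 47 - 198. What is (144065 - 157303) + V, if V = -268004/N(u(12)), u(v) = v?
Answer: -1730934/151 ≈ -11463.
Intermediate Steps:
N(k) = -151
V = 268004/151 (V = -268004/(-151) = -268004*(-1/151) = 268004/151 ≈ 1774.9)
(144065 - 157303) + V = (144065 - 157303) + 268004/151 = -13238 + 268004/151 = -1730934/151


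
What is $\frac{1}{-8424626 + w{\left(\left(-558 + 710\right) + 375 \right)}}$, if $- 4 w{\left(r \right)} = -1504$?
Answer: $- \frac{1}{8424250} \approx -1.187 \cdot 10^{-7}$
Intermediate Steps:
$w{\left(r \right)} = 376$ ($w{\left(r \right)} = \left(- \frac{1}{4}\right) \left(-1504\right) = 376$)
$\frac{1}{-8424626 + w{\left(\left(-558 + 710\right) + 375 \right)}} = \frac{1}{-8424626 + 376} = \frac{1}{-8424250} = - \frac{1}{8424250}$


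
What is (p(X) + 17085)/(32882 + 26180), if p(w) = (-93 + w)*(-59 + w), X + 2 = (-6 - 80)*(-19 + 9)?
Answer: 314160/29531 ≈ 10.638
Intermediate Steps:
X = 858 (X = -2 + (-6 - 80)*(-19 + 9) = -2 - 86*(-10) = -2 + 860 = 858)
(p(X) + 17085)/(32882 + 26180) = ((5487 + 858² - 152*858) + 17085)/(32882 + 26180) = ((5487 + 736164 - 130416) + 17085)/59062 = (611235 + 17085)*(1/59062) = 628320*(1/59062) = 314160/29531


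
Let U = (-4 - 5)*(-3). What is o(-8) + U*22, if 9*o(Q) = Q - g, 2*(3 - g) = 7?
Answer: 3559/6 ≈ 593.17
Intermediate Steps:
g = -½ (g = 3 - ½*7 = 3 - 7/2 = -½ ≈ -0.50000)
o(Q) = 1/18 + Q/9 (o(Q) = (Q - 1*(-½))/9 = (Q + ½)/9 = (½ + Q)/9 = 1/18 + Q/9)
U = 27 (U = -9*(-3) = 27)
o(-8) + U*22 = (1/18 + (⅑)*(-8)) + 27*22 = (1/18 - 8/9) + 594 = -⅚ + 594 = 3559/6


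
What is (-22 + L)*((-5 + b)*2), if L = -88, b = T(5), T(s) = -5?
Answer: 2200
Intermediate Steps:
b = -5
(-22 + L)*((-5 + b)*2) = (-22 - 88)*((-5 - 5)*2) = -(-1100)*2 = -110*(-20) = 2200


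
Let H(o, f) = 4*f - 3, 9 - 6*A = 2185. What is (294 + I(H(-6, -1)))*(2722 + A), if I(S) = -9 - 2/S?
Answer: 14134766/21 ≈ 6.7308e+5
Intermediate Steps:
A = -1088/3 (A = 3/2 - 1/6*2185 = 3/2 - 2185/6 = -1088/3 ≈ -362.67)
H(o, f) = -3 + 4*f
I(S) = -9 - 2/S
(294 + I(H(-6, -1)))*(2722 + A) = (294 + (-9 - 2/(-3 + 4*(-1))))*(2722 - 1088/3) = (294 + (-9 - 2/(-3 - 4)))*(7078/3) = (294 + (-9 - 2/(-7)))*(7078/3) = (294 + (-9 - 2*(-1/7)))*(7078/3) = (294 + (-9 + 2/7))*(7078/3) = (294 - 61/7)*(7078/3) = (1997/7)*(7078/3) = 14134766/21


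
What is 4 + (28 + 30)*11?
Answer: 642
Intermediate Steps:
4 + (28 + 30)*11 = 4 + 58*11 = 4 + 638 = 642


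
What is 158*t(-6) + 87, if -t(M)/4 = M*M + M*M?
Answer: -45417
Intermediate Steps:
t(M) = -8*M² (t(M) = -4*(M*M + M*M) = -4*(M² + M²) = -8*M²)
158*t(-6) + 87 = 158*(-8*(-6)²) + 87 = 158*(-8*36) + 87 = 158*(-288) + 87 = -45504 + 87 = -45417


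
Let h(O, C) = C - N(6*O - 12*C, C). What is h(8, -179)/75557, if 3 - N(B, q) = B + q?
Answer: 1835/75557 ≈ 0.024286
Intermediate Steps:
N(B, q) = 3 - B - q (N(B, q) = 3 - (B + q) = 3 + (-B - q) = 3 - B - q)
h(O, C) = -3 - 10*C + 6*O (h(O, C) = C - (3 - (6*O - 12*C) - C) = C - (3 - (-12*C + 6*O) - C) = C - (3 + (-6*O + 12*C) - C) = C - (3 - 6*O + 11*C) = C + (-3 - 11*C + 6*O) = -3 - 10*C + 6*O)
h(8, -179)/75557 = (-3 - 10*(-179) + 6*8)/75557 = (-3 + 1790 + 48)*(1/75557) = 1835*(1/75557) = 1835/75557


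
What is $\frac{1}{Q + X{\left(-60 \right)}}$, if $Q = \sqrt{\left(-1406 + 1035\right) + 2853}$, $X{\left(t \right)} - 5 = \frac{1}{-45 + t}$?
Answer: $- \frac{27510}{13544737} + \frac{11025 \sqrt{2482}}{27089474} \approx 0.018245$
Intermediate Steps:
$X{\left(t \right)} = 5 + \frac{1}{-45 + t}$
$Q = \sqrt{2482}$ ($Q = \sqrt{-371 + 2853} = \sqrt{2482} \approx 49.82$)
$\frac{1}{Q + X{\left(-60 \right)}} = \frac{1}{\sqrt{2482} + \frac{-224 + 5 \left(-60\right)}{-45 - 60}} = \frac{1}{\sqrt{2482} + \frac{-224 - 300}{-105}} = \frac{1}{\sqrt{2482} - - \frac{524}{105}} = \frac{1}{\sqrt{2482} + \frac{524}{105}} = \frac{1}{\frac{524}{105} + \sqrt{2482}}$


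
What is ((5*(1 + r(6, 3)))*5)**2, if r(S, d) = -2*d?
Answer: 15625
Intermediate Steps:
((5*(1 + r(6, 3)))*5)**2 = ((5*(1 - 2*3))*5)**2 = ((5*(1 - 6))*5)**2 = ((5*(-5))*5)**2 = (-25*5)**2 = (-125)**2 = 15625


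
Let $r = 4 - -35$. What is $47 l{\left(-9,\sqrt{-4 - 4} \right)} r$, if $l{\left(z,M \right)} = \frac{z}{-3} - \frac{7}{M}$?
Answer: $5499 + \frac{12831 i \sqrt{2}}{4} \approx 5499.0 + 4536.4 i$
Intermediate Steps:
$l{\left(z,M \right)} = - \frac{7}{M} - \frac{z}{3}$ ($l{\left(z,M \right)} = z \left(- \frac{1}{3}\right) - \frac{7}{M} = - \frac{z}{3} - \frac{7}{M} = - \frac{7}{M} - \frac{z}{3}$)
$r = 39$ ($r = 4 + 35 = 39$)
$47 l{\left(-9,\sqrt{-4 - 4} \right)} r = 47 \left(- \frac{7}{\sqrt{-4 - 4}} - -3\right) 39 = 47 \left(- \frac{7}{\sqrt{-8}} + 3\right) 39 = 47 \left(- \frac{7}{2 i \sqrt{2}} + 3\right) 39 = 47 \left(- 7 \left(- \frac{i \sqrt{2}}{4}\right) + 3\right) 39 = 47 \left(\frac{7 i \sqrt{2}}{4} + 3\right) 39 = 47 \left(3 + \frac{7 i \sqrt{2}}{4}\right) 39 = \left(141 + \frac{329 i \sqrt{2}}{4}\right) 39 = 5499 + \frac{12831 i \sqrt{2}}{4}$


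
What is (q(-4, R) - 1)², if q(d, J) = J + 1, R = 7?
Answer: 49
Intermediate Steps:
q(d, J) = 1 + J
(q(-4, R) - 1)² = ((1 + 7) - 1)² = (8 - 1)² = 7² = 49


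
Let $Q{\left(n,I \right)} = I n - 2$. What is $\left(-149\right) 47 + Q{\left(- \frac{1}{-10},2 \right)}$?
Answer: $- \frac{35024}{5} \approx -7004.8$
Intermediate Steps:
$Q{\left(n,I \right)} = -2 + I n$
$\left(-149\right) 47 + Q{\left(- \frac{1}{-10},2 \right)} = \left(-149\right) 47 - \left(2 - 2 \left(- \frac{1}{-10}\right)\right) = -7003 - \left(2 - 2 \left(\left(-1\right) \left(- \frac{1}{10}\right)\right)\right) = -7003 + \left(-2 + 2 \cdot \frac{1}{10}\right) = -7003 + \left(-2 + \frac{1}{5}\right) = -7003 - \frac{9}{5} = - \frac{35024}{5}$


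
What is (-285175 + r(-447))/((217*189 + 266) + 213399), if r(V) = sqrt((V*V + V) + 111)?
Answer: -285175/254678 + sqrt(199473)/254678 ≈ -1.1180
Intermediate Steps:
r(V) = sqrt(111 + V + V**2) (r(V) = sqrt((V**2 + V) + 111) = sqrt((V + V**2) + 111) = sqrt(111 + V + V**2))
(-285175 + r(-447))/((217*189 + 266) + 213399) = (-285175 + sqrt(111 - 447 + (-447)**2))/((217*189 + 266) + 213399) = (-285175 + sqrt(111 - 447 + 199809))/((41013 + 266) + 213399) = (-285175 + sqrt(199473))/(41279 + 213399) = (-285175 + sqrt(199473))/254678 = (-285175 + sqrt(199473))*(1/254678) = -285175/254678 + sqrt(199473)/254678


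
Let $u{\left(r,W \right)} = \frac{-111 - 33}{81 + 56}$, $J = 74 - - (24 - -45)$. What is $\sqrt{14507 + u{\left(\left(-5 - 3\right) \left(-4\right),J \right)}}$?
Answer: $\frac{\sqrt{272262155}}{137} \approx 120.44$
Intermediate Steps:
$J = 143$ ($J = 74 - - (24 + 45) = 74 - \left(-1\right) 69 = 74 - -69 = 74 + 69 = 143$)
$u{\left(r,W \right)} = - \frac{144}{137}$
$\sqrt{14507 + u{\left(\left(-5 - 3\right) \left(-4\right),J \right)}} = \sqrt{14507 - \frac{144}{137}} = \sqrt{\frac{1987315}{137}} = \frac{\sqrt{272262155}}{137}$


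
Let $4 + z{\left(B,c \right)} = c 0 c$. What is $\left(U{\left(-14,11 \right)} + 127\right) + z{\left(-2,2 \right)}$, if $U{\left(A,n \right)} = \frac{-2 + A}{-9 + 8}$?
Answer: $139$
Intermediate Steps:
$U{\left(A,n \right)} = 2 - A$ ($U{\left(A,n \right)} = \frac{-2 + A}{-1} = \left(-2 + A\right) \left(-1\right) = 2 - A$)
$z{\left(B,c \right)} = -4$ ($z{\left(B,c \right)} = -4 + c 0 c = -4 + 0 c = -4 + 0 = -4$)
$\left(U{\left(-14,11 \right)} + 127\right) + z{\left(-2,2 \right)} = \left(\left(2 - -14\right) + 127\right) - 4 = \left(\left(2 + 14\right) + 127\right) - 4 = \left(16 + 127\right) - 4 = 143 - 4 = 139$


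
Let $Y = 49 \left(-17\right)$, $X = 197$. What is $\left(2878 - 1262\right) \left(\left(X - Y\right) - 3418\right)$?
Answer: $-3859008$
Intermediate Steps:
$Y = -833$
$\left(2878 - 1262\right) \left(\left(X - Y\right) - 3418\right) = \left(2878 - 1262\right) \left(\left(197 - -833\right) - 3418\right) = 1616 \left(\left(197 + 833\right) - 3418\right) = 1616 \left(1030 - 3418\right) = 1616 \left(-2388\right) = -3859008$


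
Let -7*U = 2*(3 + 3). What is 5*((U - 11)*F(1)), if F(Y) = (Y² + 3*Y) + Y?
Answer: -2225/7 ≈ -317.86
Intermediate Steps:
F(Y) = Y² + 4*Y
U = -12/7 (U = -2*(3 + 3)/7 = -2*6/7 = -⅐*12 = -12/7 ≈ -1.7143)
5*((U - 11)*F(1)) = 5*((-12/7 - 11)*(1*(4 + 1))) = 5*(-89*5/7) = 5*(-89/7*5) = 5*(-445/7) = -2225/7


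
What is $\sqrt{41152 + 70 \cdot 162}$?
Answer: $2 \sqrt{13123} \approx 229.11$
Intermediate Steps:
$\sqrt{41152 + 70 \cdot 162} = \sqrt{41152 + 11340} = \sqrt{52492} = 2 \sqrt{13123}$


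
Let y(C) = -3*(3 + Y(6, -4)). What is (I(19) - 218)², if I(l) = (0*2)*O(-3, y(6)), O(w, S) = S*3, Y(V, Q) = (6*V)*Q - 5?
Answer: 47524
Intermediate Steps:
Y(V, Q) = -5 + 6*Q*V (Y(V, Q) = 6*Q*V - 5 = -5 + 6*Q*V)
y(C) = 438 (y(C) = -3*(3 + (-5 + 6*(-4)*6)) = -3*(3 + (-5 - 144)) = -3*(3 - 149) = -3*(-146) = 438)
O(w, S) = 3*S
I(l) = 0 (I(l) = (0*2)*(3*438) = 0*1314 = 0)
(I(19) - 218)² = (0 - 218)² = (-218)² = 47524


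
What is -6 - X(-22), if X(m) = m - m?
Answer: -6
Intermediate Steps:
X(m) = 0
-6 - X(-22) = -6 - 1*0 = -6 + 0 = -6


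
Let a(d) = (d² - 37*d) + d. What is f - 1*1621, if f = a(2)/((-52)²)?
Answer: -1095813/676 ≈ -1621.0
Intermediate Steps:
a(d) = d² - 36*d
f = -17/676 (f = (2*(-36 + 2))/((-52)²) = (2*(-34))/2704 = -68*1/2704 = -17/676 ≈ -0.025148)
f - 1*1621 = -17/676 - 1*1621 = -17/676 - 1621 = -1095813/676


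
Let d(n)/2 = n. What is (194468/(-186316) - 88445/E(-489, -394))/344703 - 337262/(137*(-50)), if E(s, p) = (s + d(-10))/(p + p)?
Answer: 1367012056202575598/27990688541828025 ≈ 48.838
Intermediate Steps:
d(n) = 2*n
E(s, p) = (-20 + s)/(2*p) (E(s, p) = (s + 2*(-10))/(p + p) = (s - 20)/((2*p)) = (-20 + s)*(1/(2*p)) = (-20 + s)/(2*p))
(194468/(-186316) - 88445/E(-489, -394))/344703 - 337262/(137*(-50)) = (194468/(-186316) - 88445*(-788/(-20 - 489)))/344703 - 337262/(137*(-50)) = (194468*(-1/186316) - 88445/((½)*(-1/394)*(-509)))*(1/344703) - 337262/(-6850) = (-48617/46579 - 88445/509/788)*(1/344703) - 337262*(-1/6850) = (-48617/46579 - 88445*788/509)*(1/344703) + 168631/3425 = (-48617/46579 - 69694660/509)*(1/344703) + 168631/3425 = -3246332314193/23708711*1/344703 + 168631/3425 = -3246332314193/8172463807833 + 168631/3425 = 1367012056202575598/27990688541828025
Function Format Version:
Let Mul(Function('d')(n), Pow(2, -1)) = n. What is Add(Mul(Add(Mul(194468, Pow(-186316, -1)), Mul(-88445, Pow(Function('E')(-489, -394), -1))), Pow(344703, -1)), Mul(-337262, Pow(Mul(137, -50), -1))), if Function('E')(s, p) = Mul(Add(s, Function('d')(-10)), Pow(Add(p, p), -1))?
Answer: Rational(1367012056202575598, 27990688541828025) ≈ 48.838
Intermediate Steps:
Function('d')(n) = Mul(2, n)
Function('E')(s, p) = Mul(Rational(1, 2), Pow(p, -1), Add(-20, s)) (Function('E')(s, p) = Mul(Add(s, Mul(2, -10)), Pow(Add(p, p), -1)) = Mul(Add(s, -20), Pow(Mul(2, p), -1)) = Mul(Add(-20, s), Mul(Rational(1, 2), Pow(p, -1))) = Mul(Rational(1, 2), Pow(p, -1), Add(-20, s)))
Add(Mul(Add(Mul(194468, Pow(-186316, -1)), Mul(-88445, Pow(Function('E')(-489, -394), -1))), Pow(344703, -1)), Mul(-337262, Pow(Mul(137, -50), -1))) = Add(Mul(Add(Mul(194468, Pow(-186316, -1)), Mul(-88445, Pow(Mul(Rational(1, 2), Pow(-394, -1), Add(-20, -489)), -1))), Pow(344703, -1)), Mul(-337262, Pow(Mul(137, -50), -1))) = Add(Mul(Add(Mul(194468, Rational(-1, 186316)), Mul(-88445, Pow(Mul(Rational(1, 2), Rational(-1, 394), -509), -1))), Rational(1, 344703)), Mul(-337262, Pow(-6850, -1))) = Add(Mul(Add(Rational(-48617, 46579), Mul(-88445, Pow(Rational(509, 788), -1))), Rational(1, 344703)), Mul(-337262, Rational(-1, 6850))) = Add(Mul(Add(Rational(-48617, 46579), Mul(-88445, Rational(788, 509))), Rational(1, 344703)), Rational(168631, 3425)) = Add(Mul(Add(Rational(-48617, 46579), Rational(-69694660, 509)), Rational(1, 344703)), Rational(168631, 3425)) = Add(Mul(Rational(-3246332314193, 23708711), Rational(1, 344703)), Rational(168631, 3425)) = Add(Rational(-3246332314193, 8172463807833), Rational(168631, 3425)) = Rational(1367012056202575598, 27990688541828025)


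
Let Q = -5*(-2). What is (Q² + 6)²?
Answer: 11236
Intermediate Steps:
Q = 10
(Q² + 6)² = (10² + 6)² = (100 + 6)² = 106² = 11236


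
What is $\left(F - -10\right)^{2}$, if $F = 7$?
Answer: $289$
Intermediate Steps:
$\left(F - -10\right)^{2} = \left(7 - -10\right)^{2} = \left(7 + 10\right)^{2} = 17^{2} = 289$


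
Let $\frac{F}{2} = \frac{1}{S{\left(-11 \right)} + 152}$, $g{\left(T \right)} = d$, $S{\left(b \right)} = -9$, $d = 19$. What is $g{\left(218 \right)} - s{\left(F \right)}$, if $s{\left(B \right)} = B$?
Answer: $\frac{2715}{143} \approx 18.986$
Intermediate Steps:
$g{\left(T \right)} = 19$
$F = \frac{2}{143}$ ($F = \frac{2}{-9 + 152} = \frac{2}{143} \approx 0.013986$)
$g{\left(218 \right)} - s{\left(F \right)} = 19 - \frac{2}{143} = \frac{2715}{143}$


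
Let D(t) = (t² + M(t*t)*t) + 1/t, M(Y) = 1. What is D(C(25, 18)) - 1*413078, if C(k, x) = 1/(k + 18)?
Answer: -763701671/1849 ≈ -4.1304e+5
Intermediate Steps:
C(k, x) = 1/(18 + k)
D(t) = t + 1/t + t² (D(t) = (t² + 1*t) + 1/t = (t² + t) + 1/t = (t + t²) + 1/t = t + 1/t + t²)
D(C(25, 18)) - 1*413078 = (1/(18 + 25) + 1/(1/(18 + 25)) + (1/(18 + 25))²) - 1*413078 = (1/43 + 1/(1/43) + (1/43)²) - 413078 = (1/43 + 43 + 1/1849) - 413078 = 79551/1849 - 413078 = -763701671/1849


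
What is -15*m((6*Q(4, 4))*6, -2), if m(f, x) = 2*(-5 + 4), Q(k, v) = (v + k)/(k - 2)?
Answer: 30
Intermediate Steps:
Q(k, v) = (k + v)/(-2 + k)
m(f, x) = -2 (m(f, x) = 2*(-1) = -2)
-15*m((6*Q(4, 4))*6, -2) = -15*(-2) = 30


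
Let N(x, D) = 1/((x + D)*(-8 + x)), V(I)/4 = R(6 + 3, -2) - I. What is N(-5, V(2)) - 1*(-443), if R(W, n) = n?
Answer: 120940/273 ≈ 443.00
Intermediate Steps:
V(I) = -8 - 4*I (V(I) = 4*(-2 - I) = -8 - 4*I)
N(x, D) = 1/((-8 + x)*(D + x)) (N(x, D) = 1/((D + x)*(-8 + x)) = 1/((-8 + x)*(D + x)))
N(-5, V(2)) - 1*(-443) = 1/((-5)² - 8*(-8 - 4*2) - 8*(-5) + (-8 - 4*2)*(-5)) - 1*(-443) = 1/(25 - 8*(-8 - 8) + 40 + (-8 - 8)*(-5)) + 443 = 1/(25 - 8*(-16) + 40 - 16*(-5)) + 443 = 1/(25 + 128 + 40 + 80) + 443 = 1/273 + 443 = 120940/273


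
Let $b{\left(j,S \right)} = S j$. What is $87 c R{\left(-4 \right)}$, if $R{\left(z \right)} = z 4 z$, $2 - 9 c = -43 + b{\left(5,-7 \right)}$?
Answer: $\frac{148480}{3} \approx 49493.0$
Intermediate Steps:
$c = \frac{80}{9}$ ($c = \frac{2}{9} - \frac{-43 - 35}{9} = \frac{2}{9} - - \frac{26}{3} = \frac{2}{9} + \frac{26}{3} = \frac{80}{9} \approx 8.8889$)
$R{\left(z \right)} = 4 z^{2}$ ($R{\left(z \right)} = 4 z z = 4 z^{2}$)
$87 c R{\left(-4 \right)} = 87 \cdot \frac{80}{9} \cdot 4 \left(-4\right)^{2} = \frac{2320 \cdot 4 \cdot 16}{3} = \frac{2320}{3} \cdot 64 = \frac{148480}{3}$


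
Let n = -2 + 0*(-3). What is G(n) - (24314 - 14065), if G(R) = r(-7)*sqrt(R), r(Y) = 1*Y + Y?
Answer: -10249 - 14*I*sqrt(2) ≈ -10249.0 - 19.799*I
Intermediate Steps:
r(Y) = 2*Y (r(Y) = Y + Y = 2*Y)
n = -2 (n = -2 + 0 = -2)
G(R) = -14*sqrt(R) (G(R) = (2*(-7))*sqrt(R) = -14*sqrt(R))
G(n) - (24314 - 14065) = -14*I*sqrt(2) - (24314 - 14065) = -14*I*sqrt(2) - 1*10249 = -14*I*sqrt(2) - 10249 = -10249 - 14*I*sqrt(2)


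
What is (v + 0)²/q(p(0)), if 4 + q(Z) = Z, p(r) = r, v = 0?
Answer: 0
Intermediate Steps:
q(Z) = -4 + Z
(v + 0)²/q(p(0)) = (0 + 0)²/(-4 + 0) = 0²/(-4) = 0*(-¼) = 0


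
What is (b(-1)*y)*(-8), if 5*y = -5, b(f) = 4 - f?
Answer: 40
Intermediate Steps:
y = -1 (y = (1/5)*(-5) = -1)
(b(-1)*y)*(-8) = ((4 - 1*(-1))*(-1))*(-8) = ((4 + 1)*(-1))*(-8) = (5*(-1))*(-8) = -5*(-8) = 40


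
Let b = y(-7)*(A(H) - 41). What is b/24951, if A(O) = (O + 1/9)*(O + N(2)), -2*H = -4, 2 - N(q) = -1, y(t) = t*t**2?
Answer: 93982/224559 ≈ 0.41852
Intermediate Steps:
y(t) = t**3
N(q) = 3 (N(q) = 2 - 1*(-1) = 2 + 1 = 3)
H = 2 (H = -1/2*(-4) = 2)
A(O) = (3 + O)*(1/9 + O) (A(O) = (O + 1/9)*(O + 3) = (O + 1/9)*(3 + O) = (1/9 + O)*(3 + O) = (3 + O)*(1/9 + O))
b = 93982/9 (b = (-7)**3*((1/3 + 2**2 + (28/9)*2) - 41) = -343*((1/3 + 4 + 56/9) - 41) = -343*(95/9 - 41) = -343*(-274/9) = 93982/9 ≈ 10442.)
b/24951 = (93982/9)/24951 = (93982/9)*(1/24951) = 93982/224559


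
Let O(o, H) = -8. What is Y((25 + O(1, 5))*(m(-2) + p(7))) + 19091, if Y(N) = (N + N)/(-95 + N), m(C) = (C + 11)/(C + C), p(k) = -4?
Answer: 3073821/161 ≈ 19092.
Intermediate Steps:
m(C) = (11 + C)/(2*C) (m(C) = (11 + C)/((2*C)) = (11 + C)*(1/(2*C)) = (11 + C)/(2*C))
Y(N) = 2*N/(-95 + N) (Y(N) = (2*N)/(-95 + N) = 2*N/(-95 + N))
Y((25 + O(1, 5))*(m(-2) + p(7))) + 19091 = 2*((25 - 8)*((½)*(11 - 2)/(-2) - 4))/(-95 + (25 - 8)*((½)*(11 - 2)/(-2) - 4)) + 19091 = 2*(17*((½)*(-½)*9 - 4))/(-95 + 17*((½)*(-½)*9 - 4)) + 19091 = 2*(17*(-9/4 - 4))/(-95 + 17*(-9/4 - 4)) + 19091 = 2*(17*(-25/4))/(-95 + 17*(-25/4)) + 19091 = 2*(-425/4)/(-95 - 425/4) + 19091 = 2*(-425/4)/(-805/4) + 19091 = 2*(-425/4)*(-4/805) + 19091 = 170/161 + 19091 = 3073821/161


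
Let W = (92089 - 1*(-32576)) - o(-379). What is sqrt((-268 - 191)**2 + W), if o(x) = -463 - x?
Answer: 3*sqrt(37270) ≈ 579.16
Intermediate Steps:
W = 124749 (W = (92089 - 1*(-32576)) - (-463 - 1*(-379)) = (92089 + 32576) - (-463 + 379) = 124665 - 1*(-84) = 124665 + 84 = 124749)
sqrt((-268 - 191)**2 + W) = sqrt((-268 - 191)**2 + 124749) = sqrt((-459)**2 + 124749) = sqrt(210681 + 124749) = sqrt(335430) = 3*sqrt(37270)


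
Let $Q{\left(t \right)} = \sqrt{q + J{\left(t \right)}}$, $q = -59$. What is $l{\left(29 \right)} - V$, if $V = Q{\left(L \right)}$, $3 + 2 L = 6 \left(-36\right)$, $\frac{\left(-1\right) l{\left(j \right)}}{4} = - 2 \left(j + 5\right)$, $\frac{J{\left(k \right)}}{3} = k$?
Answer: $272 - \frac{5 i \sqrt{62}}{2} \approx 272.0 - 19.685 i$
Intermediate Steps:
$J{\left(k \right)} = 3 k$
$l{\left(j \right)} = 40 + 8 j$ ($l{\left(j \right)} = - 4 \left(- 2 \left(j + 5\right)\right) = - 4 \left(- 2 \left(5 + j\right)\right) = - 4 \left(-10 - 2 j\right) = 40 + 8 j$)
$L = - \frac{219}{2}$ ($L = - \frac{3}{2} + \frac{6 \left(-36\right)}{2} = - \frac{3}{2} + \frac{1}{2} \left(-216\right) = - \frac{3}{2} - 108 = - \frac{219}{2} \approx -109.5$)
$Q{\left(t \right)} = \sqrt{-59 + 3 t}$
$V = \frac{5 i \sqrt{62}}{2}$ ($V = \sqrt{-59 + 3 \left(- \frac{219}{2}\right)} = \sqrt{-59 - \frac{657}{2}} = \sqrt{- \frac{775}{2}} = \frac{5 i \sqrt{62}}{2} \approx 19.685 i$)
$l{\left(29 \right)} - V = \left(40 + 8 \cdot 29\right) - \frac{5 i \sqrt{62}}{2} = \left(40 + 232\right) - \frac{5 i \sqrt{62}}{2} = 272 - \frac{5 i \sqrt{62}}{2}$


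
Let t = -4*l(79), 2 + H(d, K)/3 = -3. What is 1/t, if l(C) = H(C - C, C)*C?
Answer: 1/4740 ≈ 0.00021097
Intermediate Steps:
H(d, K) = -15 (H(d, K) = -6 + 3*(-3) = -6 - 9 = -15)
l(C) = -15*C
t = 4740 (t = -(-60)*79 = -4*(-1185) = 4740)
1/t = 1/4740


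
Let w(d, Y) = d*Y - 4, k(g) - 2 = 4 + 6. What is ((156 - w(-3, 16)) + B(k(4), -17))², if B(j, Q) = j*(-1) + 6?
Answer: 40804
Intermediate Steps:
k(g) = 12 (k(g) = 2 + (4 + 6) = 2 + 10 = 12)
B(j, Q) = 6 - j (B(j, Q) = -j + 6 = 6 - j)
w(d, Y) = -4 + Y*d (w(d, Y) = Y*d - 4 = -4 + Y*d)
((156 - w(-3, 16)) + B(k(4), -17))² = ((156 - (-4 + 16*(-3))) + (6 - 1*12))² = ((156 - (-4 - 48)) + (6 - 12))² = ((156 - 1*(-52)) - 6)² = ((156 + 52) - 6)² = (208 - 6)² = 202² = 40804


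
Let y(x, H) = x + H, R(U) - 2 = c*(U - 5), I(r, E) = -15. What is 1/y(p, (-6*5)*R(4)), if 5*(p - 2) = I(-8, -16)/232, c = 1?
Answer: -232/6499 ≈ -0.035698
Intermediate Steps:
R(U) = -3 + U (R(U) = 2 + 1*(U - 5) = 2 + 1*(-5 + U) = 2 + (-5 + U) = -3 + U)
p = 461/232 (p = 2 + (-15/232)/5 = 2 + (-15*1/232)/5 = 2 + (⅕)*(-15/232) = 2 - 3/232 = 461/232 ≈ 1.9871)
y(x, H) = H + x
1/y(p, (-6*5)*R(4)) = 1/((-6*5)*(-3 + 4) + 461/232) = 1/(-30*1 + 461/232) = 1/(-30 + 461/232) = 1/(-6499/232) = -232/6499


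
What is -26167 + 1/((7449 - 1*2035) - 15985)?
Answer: -276611358/10571 ≈ -26167.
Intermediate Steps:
-26167 + 1/((7449 - 1*2035) - 15985) = -26167 + 1/((7449 - 2035) - 15985) = -26167 + 1/(5414 - 15985) = -26167 + 1/(-10571) = -26167 - 1/10571 = -276611358/10571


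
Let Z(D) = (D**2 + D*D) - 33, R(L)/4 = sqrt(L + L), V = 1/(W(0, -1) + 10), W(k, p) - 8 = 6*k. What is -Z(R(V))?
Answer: 265/9 ≈ 29.444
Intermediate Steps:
W(k, p) = 8 + 6*k
V = 1/18 (V = 1/((8 + 6*0) + 10) = 1/((8 + 0) + 10) = 1/(8 + 10) = 1/18 ≈ 0.055556)
R(L) = 4*sqrt(2)*sqrt(L) (R(L) = 4*sqrt(L + L) = 4*sqrt(2*L) = 4*(sqrt(2)*sqrt(L)) = 4*sqrt(2)*sqrt(L))
Z(D) = -33 + 2*D**2 (Z(D) = (D**2 + D**2) - 33 = 2*D**2 - 33 = -33 + 2*D**2)
-Z(R(V)) = -(-33 + 2*(4*sqrt(2)*sqrt(1/18))**2) = -(-33 + 2*(4*sqrt(2)*(sqrt(2)/6))**2) = -(-33 + 2*(4/3)**2) = -(-33 + 2*(16/9)) = -(-33 + 32/9) = -1*(-265/9) = 265/9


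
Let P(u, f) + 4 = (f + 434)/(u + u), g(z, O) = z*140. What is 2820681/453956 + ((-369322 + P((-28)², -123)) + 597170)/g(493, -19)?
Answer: 116860940260807/12282160903040 ≈ 9.5147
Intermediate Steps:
g(z, O) = 140*z
P(u, f) = -4 + (434 + f)/(2*u) (P(u, f) = -4 + (f + 434)/(u + u) = -4 + (434 + f)/((2*u)) = -4 + (434 + f)*(1/(2*u)) = -4 + (434 + f)/(2*u))
2820681/453956 + ((-369322 + P((-28)², -123)) + 597170)/g(493, -19) = 2820681/453956 + ((-369322 + (434 - 123 - 8*(-28)²)/(2*((-28)²))) + 597170)/((140*493)) = 2820681*(1/453956) + ((-369322 + (½)*(434 - 123 - 8*784)/784) + 597170)/69020 = 2820681/453956 + ((-369322 + (½)*(1/784)*(434 - 123 - 6272)) + 597170)*(1/69020) = 2820681/453956 + ((-369322 + (½)*(1/784)*(-5961)) + 597170)*(1/69020) = 2820681/453956 + ((-369322 - 5961/1568) + 597170)*(1/69020) = 2820681/453956 + (-579102857/1568 + 597170)*(1/69020) = 2820681/453956 + (357259703/1568)*(1/69020) = 2820681/453956 + 357259703/108223360 = 116860940260807/12282160903040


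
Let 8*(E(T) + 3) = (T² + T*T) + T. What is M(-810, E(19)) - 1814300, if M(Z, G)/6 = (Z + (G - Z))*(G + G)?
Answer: -27486533/16 ≈ -1.7179e+6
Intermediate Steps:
E(T) = -3 + T²/4 + T/8 (E(T) = -3 + ((T² + T*T) + T)/8 = -3 + ((T² + T²) + T)/8 = -3 + (2*T² + T)/8 = -3 + (T + 2*T²)/8 = -3 + (T²/4 + T/8) = -3 + T²/4 + T/8)
M(Z, G) = 12*G² (M(Z, G) = 6*((Z + (G - Z))*(G + G)) = 6*(G*(2*G)) = 6*(2*G²) = 12*G²)
M(-810, E(19)) - 1814300 = 12*(-3 + (¼)*19² + (⅛)*19)² - 1814300 = 12*(-3 + (¼)*361 + 19/8)² - 1814300 = 12*(-3 + 361/4 + 19/8)² - 1814300 = 12*(717/8)² - 1814300 = 12*(514089/64) - 1814300 = 1542267/16 - 1814300 = -27486533/16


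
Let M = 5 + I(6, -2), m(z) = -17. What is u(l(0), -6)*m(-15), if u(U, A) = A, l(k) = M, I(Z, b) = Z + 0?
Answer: 102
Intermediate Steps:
I(Z, b) = Z
M = 11 (M = 5 + 6 = 11)
l(k) = 11
u(l(0), -6)*m(-15) = -6*(-17) = 102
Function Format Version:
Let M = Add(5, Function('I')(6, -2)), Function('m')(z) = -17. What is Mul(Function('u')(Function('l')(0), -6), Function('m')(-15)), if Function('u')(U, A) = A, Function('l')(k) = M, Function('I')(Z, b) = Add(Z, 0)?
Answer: 102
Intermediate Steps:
Function('I')(Z, b) = Z
M = 11 (M = Add(5, 6) = 11)
Function('l')(k) = 11
Mul(Function('u')(Function('l')(0), -6), Function('m')(-15)) = Mul(-6, -17) = 102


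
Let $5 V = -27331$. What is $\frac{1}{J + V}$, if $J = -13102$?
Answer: $- \frac{5}{92841} \approx -5.3856 \cdot 10^{-5}$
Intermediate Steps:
$V = - \frac{27331}{5}$ ($V = \frac{1}{5} \left(-27331\right) = - \frac{27331}{5} \approx -5466.2$)
$\frac{1}{J + V} = \frac{1}{-13102 - \frac{27331}{5}} = \frac{1}{- \frac{92841}{5}} = - \frac{5}{92841}$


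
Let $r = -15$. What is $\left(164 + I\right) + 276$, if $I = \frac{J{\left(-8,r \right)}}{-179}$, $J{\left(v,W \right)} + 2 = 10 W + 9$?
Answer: $\frac{78903}{179} \approx 440.8$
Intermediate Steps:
$J{\left(v,W \right)} = 7 + 10 W$ ($J{\left(v,W \right)} = -2 + \left(10 W + 9\right) = -2 + \left(9 + 10 W\right) = 7 + 10 W$)
$I = \frac{143}{179}$ ($I = \frac{7 + 10 \left(-15\right)}{-179} = \left(7 - 150\right) \left(- \frac{1}{179}\right) = \left(-143\right) \left(- \frac{1}{179}\right) = \frac{143}{179} \approx 0.79888$)
$\left(164 + I\right) + 276 = \left(164 + \frac{143}{179}\right) + 276 = \frac{29499}{179} + 276 = \frac{78903}{179}$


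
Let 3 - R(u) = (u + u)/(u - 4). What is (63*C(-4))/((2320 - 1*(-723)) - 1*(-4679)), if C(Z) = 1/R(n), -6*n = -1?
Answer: 161/60918 ≈ 0.0026429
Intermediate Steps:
n = ⅙ (n = -⅙*(-1) = ⅙ ≈ 0.16667)
R(u) = 3 - 2*u/(-4 + u) (R(u) = 3 - (u + u)/(u - 4) = 3 - 2*u/(-4 + u))
C(Z) = 23/71 (C(Z) = 1/((-12 + ⅙)/(-4 + ⅙)) = 1/(-71/6/(-23/6)) = 1/(-6/23*(-71/6)) = 1/(71/23) = 23/71)
(63*C(-4))/((2320 - 1*(-723)) - 1*(-4679)) = (63*(23/71))/((2320 - 1*(-723)) - 1*(-4679)) = 1449/(71*((2320 + 723) + 4679)) = 1449/(71*(3043 + 4679)) = (1449/71)/7722 = (1449/71)*(1/7722) = 161/60918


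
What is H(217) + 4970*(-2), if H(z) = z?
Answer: -9723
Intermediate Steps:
H(217) + 4970*(-2) = 217 + 4970*(-2) = 217 - 9940 = -9723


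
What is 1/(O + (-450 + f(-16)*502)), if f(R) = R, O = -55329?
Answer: -1/63811 ≈ -1.5671e-5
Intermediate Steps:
1/(O + (-450 + f(-16)*502)) = 1/(-55329 + (-450 - 16*502)) = 1/(-55329 + (-450 - 8032)) = 1/(-55329 - 8482) = 1/(-63811) = -1/63811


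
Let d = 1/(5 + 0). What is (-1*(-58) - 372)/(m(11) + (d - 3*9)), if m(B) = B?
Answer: 1570/79 ≈ 19.873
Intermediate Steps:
d = ⅕ (d = 1/5 = ⅕ ≈ 0.20000)
(-1*(-58) - 372)/(m(11) + (d - 3*9)) = (-1*(-58) - 372)/(11 + (⅕ - 3*9)) = (58 - 372)/(11 + (⅕ - 27)) = -314/(11 - 134/5) = -314/(-79/5) = -314*(-5/79) = 1570/79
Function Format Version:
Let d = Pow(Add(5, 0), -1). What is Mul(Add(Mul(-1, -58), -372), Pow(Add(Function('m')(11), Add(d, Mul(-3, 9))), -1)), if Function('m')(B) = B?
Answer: Rational(1570, 79) ≈ 19.873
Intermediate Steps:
d = Rational(1, 5) (d = Pow(5, -1) = Rational(1, 5) ≈ 0.20000)
Mul(Add(Mul(-1, -58), -372), Pow(Add(Function('m')(11), Add(d, Mul(-3, 9))), -1)) = Mul(Add(Mul(-1, -58), -372), Pow(Add(11, Add(Rational(1, 5), Mul(-3, 9))), -1)) = Mul(Add(58, -372), Pow(Add(11, Add(Rational(1, 5), -27)), -1)) = Mul(-314, Pow(Add(11, Rational(-134, 5)), -1)) = Mul(-314, Pow(Rational(-79, 5), -1)) = Mul(-314, Rational(-5, 79)) = Rational(1570, 79)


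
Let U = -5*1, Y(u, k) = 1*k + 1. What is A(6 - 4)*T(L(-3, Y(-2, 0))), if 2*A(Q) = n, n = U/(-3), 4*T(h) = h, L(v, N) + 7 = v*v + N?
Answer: 5/8 ≈ 0.62500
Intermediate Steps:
Y(u, k) = 1 + k (Y(u, k) = k + 1 = 1 + k)
L(v, N) = -7 + N + v² (L(v, N) = -7 + (v*v + N) = -7 + (v² + N) = -7 + (N + v²) = -7 + N + v²)
T(h) = h/4
U = -5
n = 5/3 (n = -5/(-3) = -5*(-⅓) = 5/3 ≈ 1.6667)
A(Q) = ⅚ (A(Q) = (½)*(5/3) = ⅚)
A(6 - 4)*T(L(-3, Y(-2, 0))) = 5*((-7 + (1 + 0) + (-3)²)/4)/6 = 5*((-7 + 1 + 9)/4)/6 = 5*((¼)*3)/6 = (⅚)*(¾) = 5/8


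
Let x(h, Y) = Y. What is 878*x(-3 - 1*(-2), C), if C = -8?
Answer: -7024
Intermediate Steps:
878*x(-3 - 1*(-2), C) = 878*(-8) = -7024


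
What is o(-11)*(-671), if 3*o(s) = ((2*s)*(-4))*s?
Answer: 649528/3 ≈ 2.1651e+5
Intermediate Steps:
o(s) = -8*s²/3 (o(s) = (((2*s)*(-4))*s)/3 = ((-8*s)*s)/3 = (-8*s²)/3 = -8*s²/3)
o(-11)*(-671) = -8/3*(-11)²*(-671) = -8/3*121*(-671) = -968/3*(-671) = 649528/3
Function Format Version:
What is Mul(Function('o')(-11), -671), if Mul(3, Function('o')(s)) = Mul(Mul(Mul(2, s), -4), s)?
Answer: Rational(649528, 3) ≈ 2.1651e+5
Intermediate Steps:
Function('o')(s) = Mul(Rational(-8, 3), Pow(s, 2)) (Function('o')(s) = Mul(Rational(1, 3), Mul(Mul(Mul(2, s), -4), s)) = Mul(Rational(1, 3), Mul(Mul(-8, s), s)) = Mul(Rational(1, 3), Mul(-8, Pow(s, 2))) = Mul(Rational(-8, 3), Pow(s, 2)))
Mul(Function('o')(-11), -671) = Mul(Mul(Rational(-8, 3), Pow(-11, 2)), -671) = Mul(Mul(Rational(-8, 3), 121), -671) = Mul(Rational(-968, 3), -671) = Rational(649528, 3)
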